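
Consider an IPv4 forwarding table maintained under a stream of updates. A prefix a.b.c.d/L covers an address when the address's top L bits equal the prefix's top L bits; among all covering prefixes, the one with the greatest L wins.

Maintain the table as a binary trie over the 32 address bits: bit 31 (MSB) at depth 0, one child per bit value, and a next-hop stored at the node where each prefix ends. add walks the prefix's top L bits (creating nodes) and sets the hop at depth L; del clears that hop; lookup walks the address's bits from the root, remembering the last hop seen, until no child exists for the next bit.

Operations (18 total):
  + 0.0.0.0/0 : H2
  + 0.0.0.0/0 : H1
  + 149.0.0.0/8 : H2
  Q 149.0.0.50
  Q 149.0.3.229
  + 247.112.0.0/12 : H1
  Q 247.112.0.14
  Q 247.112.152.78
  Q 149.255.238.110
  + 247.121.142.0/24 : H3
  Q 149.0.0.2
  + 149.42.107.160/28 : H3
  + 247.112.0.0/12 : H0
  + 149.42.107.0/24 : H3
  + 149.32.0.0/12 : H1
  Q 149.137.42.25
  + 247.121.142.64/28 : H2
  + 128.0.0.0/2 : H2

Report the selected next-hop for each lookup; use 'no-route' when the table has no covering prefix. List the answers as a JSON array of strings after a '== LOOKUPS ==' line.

Process each operation:
  + 0.0.0.0/0 (H2) depth=0
  + 0.0.0.0/0 (H1) depth=0
  + 149.0.0.0/8 (H2) depth=8
  ? 149.0.0.50  path d0:H1→d1:-→d2:-→d3:-→d4:-→d5:-→d6:-→d7:-→d8:H2  best=H2
  ? 149.0.3.229  path d0:H1→d1:-→d2:-→d3:-→d4:-→d5:-→d6:-→d7:-→d8:H2  best=H2
  + 247.112.0.0/12 (H1) depth=12
  ? 247.112.0.14  path d0:H1→d1:-→d2:-→d3:-→d4:-→d5:-→d6:-→d7:-→d8:-→d9:-→d10:-→d11:-→d12:H1  best=H1
  ? 247.112.152.78  path d0:H1→d1:-→d2:-→d3:-→d4:-→d5:-→d6:-→d7:-→d8:-→d9:-→d10:-→d11:-→d12:H1  best=H1
  ? 149.255.238.110  path d0:H1→d1:-→d2:-→d3:-→d4:-→d5:-→d6:-→d7:-→d8:H2  best=H2
  + 247.121.142.0/24 (H3) depth=24
  ? 149.0.0.2  path d0:H1→d1:-→d2:-→d3:-→d4:-→d5:-→d6:-→d7:-→d8:H2  best=H2
  + 149.42.107.160/28 (H3) depth=28
  + 247.112.0.0/12 (H0) depth=12
  + 149.42.107.0/24 (H3) depth=24
  + 149.32.0.0/12 (H1) depth=12
  ? 149.137.42.25  path d0:H1→d1:-→d2:-→d3:-→d4:-→d5:-→d6:-→d7:-→d8:H2  best=H2
  + 247.121.142.64/28 (H2) depth=28
  + 128.0.0.0/2 (H2) depth=2

== LOOKUPS ==
["H2","H2","H1","H1","H2","H2","H2"]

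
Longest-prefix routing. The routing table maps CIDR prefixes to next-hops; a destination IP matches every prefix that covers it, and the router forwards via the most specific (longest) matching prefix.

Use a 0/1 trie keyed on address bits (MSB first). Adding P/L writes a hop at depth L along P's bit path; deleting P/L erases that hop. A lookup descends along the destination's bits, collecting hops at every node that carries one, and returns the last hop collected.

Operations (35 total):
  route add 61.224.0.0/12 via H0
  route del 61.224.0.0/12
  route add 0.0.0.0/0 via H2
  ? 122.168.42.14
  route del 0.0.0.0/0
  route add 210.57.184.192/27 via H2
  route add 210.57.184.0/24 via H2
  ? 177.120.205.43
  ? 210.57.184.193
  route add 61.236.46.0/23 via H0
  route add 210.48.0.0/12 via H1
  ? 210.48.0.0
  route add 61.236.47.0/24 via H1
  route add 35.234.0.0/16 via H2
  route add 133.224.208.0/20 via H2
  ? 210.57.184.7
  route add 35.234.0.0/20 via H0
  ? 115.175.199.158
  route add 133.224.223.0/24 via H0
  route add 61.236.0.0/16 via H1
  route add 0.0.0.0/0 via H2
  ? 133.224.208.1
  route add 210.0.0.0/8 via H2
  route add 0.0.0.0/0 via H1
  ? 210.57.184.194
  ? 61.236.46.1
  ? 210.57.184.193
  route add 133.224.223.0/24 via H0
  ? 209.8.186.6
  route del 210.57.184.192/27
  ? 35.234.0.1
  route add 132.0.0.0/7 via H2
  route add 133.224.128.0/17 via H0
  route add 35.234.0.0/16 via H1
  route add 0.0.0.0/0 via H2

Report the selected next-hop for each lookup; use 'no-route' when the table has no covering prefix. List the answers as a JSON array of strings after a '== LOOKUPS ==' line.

Trace:
  + 61.224.0.0/12 (H0) depth=12
  - 61.224.0.0/12 clear@12
  + 0.0.0.0/0 (H2) depth=0
  ? 122.168.42.14  path d0:H2→d1:-  best=H2
  - 0.0.0.0/0 clear@0
  + 210.57.184.192/27 (H2) depth=27
  + 210.57.184.0/24 (H2) depth=24
  ? 177.120.205.43  path d0:-→d1:-  best=no-route
  ? 210.57.184.193  path d0:-→d1:-→d2:-→d3:-→d4:-→d5:-→d6:-→d7:-→d8:-→d9:-→d10:-→d11:-→d12:-→d13:-→d14:-→d15:-→d16:-→d17:-→d18:-→d19:-→d20:-→d21:-→d22:-→d23:-→d24:H2→d25:-→d26:-→d27:H2  best=H2
  + 61.236.46.0/23 (H0) depth=23
  + 210.48.0.0/12 (H1) depth=12
  ? 210.48.0.0  path d0:-→d1:-→d2:-→d3:-→d4:-→d5:-→d6:-→d7:-→d8:-→d9:-→d10:-→d11:-→d12:H1  best=H1
  + 61.236.47.0/24 (H1) depth=24
  + 35.234.0.0/16 (H2) depth=16
  + 133.224.208.0/20 (H2) depth=20
  ? 210.57.184.7  path d0:-→d1:-→d2:-→d3:-→d4:-→d5:-→d6:-→d7:-→d8:-→d9:-→d10:-→d11:-→d12:H1→d13:-→d14:-→d15:-→d16:-→d17:-→d18:-→d19:-→d20:-→d21:-→d22:-→d23:-→d24:H2  best=H2
  + 35.234.0.0/20 (H0) depth=20
  ? 115.175.199.158  path d0:-→d1:-  best=no-route
  + 133.224.223.0/24 (H0) depth=24
  + 61.236.0.0/16 (H1) depth=16
  + 0.0.0.0/0 (H2) depth=0
  ? 133.224.208.1  path d0:H2→d1:-→d2:-→d3:-→d4:-→d5:-→d6:-→d7:-→d8:-→d9:-→d10:-→d11:-→d12:-→d13:-→d14:-→d15:-→d16:-→d17:-→d18:-→d19:-→d20:H2  best=H2
  + 210.0.0.0/8 (H2) depth=8
  + 0.0.0.0/0 (H1) depth=0
  ? 210.57.184.194  path d0:H1→d1:-→d2:-→d3:-→d4:-→d5:-→d6:-→d7:-→d8:H2→d9:-→d10:-→d11:-→d12:H1→d13:-→d14:-→d15:-→d16:-→d17:-→d18:-→d19:-→d20:-→d21:-→d22:-→d23:-→d24:H2→d25:-→d26:-→d27:H2  best=H2
  ? 61.236.46.1  path d0:H1→d1:-→d2:-→d3:-→d4:-→d5:-→d6:-→d7:-→d8:-→d9:-→d10:-→d11:-→d12:-→d13:-→d14:-→d15:-→d16:H1→d17:-→d18:-→d19:-→d20:-→d21:-→d22:-→d23:H0  best=H0
  ? 210.57.184.193  path d0:H1→d1:-→d2:-→d3:-→d4:-→d5:-→d6:-→d7:-→d8:H2→d9:-→d10:-→d11:-→d12:H1→d13:-→d14:-→d15:-→d16:-→d17:-→d18:-→d19:-→d20:-→d21:-→d22:-→d23:-→d24:H2→d25:-→d26:-→d27:H2  best=H2
  + 133.224.223.0/24 (H0) depth=24
  ? 209.8.186.6  path d0:H1→d1:-→d2:-→d3:-→d4:-→d5:-→d6:-  best=H1
  - 210.57.184.192/27 clear@27
  ? 35.234.0.1  path d0:H1→d1:-→d2:-→d3:-→d4:-→d5:-→d6:-→d7:-→d8:-→d9:-→d10:-→d11:-→d12:-→d13:-→d14:-→d15:-→d16:H2→d17:-→d18:-→d19:-→d20:H0  best=H0
  + 132.0.0.0/7 (H2) depth=7
  + 133.224.128.0/17 (H0) depth=17
  + 35.234.0.0/16 (H1) depth=16
  + 0.0.0.0/0 (H2) depth=0

== LOOKUPS ==
["H2","no-route","H2","H1","H2","no-route","H2","H2","H0","H2","H1","H0"]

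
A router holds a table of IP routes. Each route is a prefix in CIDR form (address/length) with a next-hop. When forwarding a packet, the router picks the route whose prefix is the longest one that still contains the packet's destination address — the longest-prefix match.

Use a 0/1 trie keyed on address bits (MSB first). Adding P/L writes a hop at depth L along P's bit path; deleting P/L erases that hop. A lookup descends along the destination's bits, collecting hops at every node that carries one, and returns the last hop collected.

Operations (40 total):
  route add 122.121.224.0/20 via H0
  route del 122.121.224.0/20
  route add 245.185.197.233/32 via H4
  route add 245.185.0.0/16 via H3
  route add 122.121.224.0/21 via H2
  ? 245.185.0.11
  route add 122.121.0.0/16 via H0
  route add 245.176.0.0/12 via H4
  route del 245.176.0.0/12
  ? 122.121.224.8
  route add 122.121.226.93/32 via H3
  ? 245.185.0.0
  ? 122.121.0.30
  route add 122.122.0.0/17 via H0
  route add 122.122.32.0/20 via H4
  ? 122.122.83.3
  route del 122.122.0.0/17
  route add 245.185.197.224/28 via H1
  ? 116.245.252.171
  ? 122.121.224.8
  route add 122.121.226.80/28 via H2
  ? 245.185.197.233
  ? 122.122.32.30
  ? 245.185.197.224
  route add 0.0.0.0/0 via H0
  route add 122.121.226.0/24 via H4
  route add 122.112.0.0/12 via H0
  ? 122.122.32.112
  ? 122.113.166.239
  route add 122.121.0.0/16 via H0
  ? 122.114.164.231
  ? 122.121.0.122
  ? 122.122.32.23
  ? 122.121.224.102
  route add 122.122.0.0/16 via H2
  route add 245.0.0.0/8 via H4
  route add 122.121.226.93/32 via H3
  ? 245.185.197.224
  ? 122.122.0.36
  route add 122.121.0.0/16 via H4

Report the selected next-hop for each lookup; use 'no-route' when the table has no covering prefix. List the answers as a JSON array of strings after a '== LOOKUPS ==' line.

Trace:
  + 122.121.224.0/20 (H0) depth=20
  del 122.121.224.0/20 (clear depth 20)
  + 245.185.197.233/32 (H4) depth=32
  + 245.185.0.0/16 (H3) depth=16
  + 122.121.224.0/21 (H2) depth=21
  ? 245.185.0.11  path d0:-→d1:-→d2:-→d3:-→d4:-→d5:-→d6:-→d7:-→d8:-→d9:-→d10:-→d11:-→d12:-→d13:-→d14:-→d15:-→d16:H3  best=H3
  + 122.121.0.0/16 (H0) depth=16
  + 245.176.0.0/12 (H4) depth=12
  del 245.176.0.0/12 (clear depth 12)
  ? 122.121.224.8  path d0:-→d1:-→d2:-→d3:-→d4:-→d5:-→d6:-→d7:-→d8:-→d9:-→d10:-→d11:-→d12:-→d13:-→d14:-→d15:-→d16:H0→d17:-→d18:-→d19:-→d20:-→d21:H2  best=H2
  + 122.121.226.93/32 (H3) depth=32
  ? 245.185.0.0  path d0:-→d1:-→d2:-→d3:-→d4:-→d5:-→d6:-→d7:-→d8:-→d9:-→d10:-→d11:-→d12:-→d13:-→d14:-→d15:-→d16:H3  best=H3
  ? 122.121.0.30  path d0:-→d1:-→d2:-→d3:-→d4:-→d5:-→d6:-→d7:-→d8:-→d9:-→d10:-→d11:-→d12:-→d13:-→d14:-→d15:-→d16:H0  best=H0
  + 122.122.0.0/17 (H0) depth=17
  + 122.122.32.0/20 (H4) depth=20
  ? 122.122.83.3  path d0:-→d1:-→d2:-→d3:-→d4:-→d5:-→d6:-→d7:-→d8:-→d9:-→d10:-→d11:-→d12:-→d13:-→d14:-→d15:-→d16:-→d17:H0  best=H0
  del 122.122.0.0/17 (clear depth 17)
  + 245.185.197.224/28 (H1) depth=28
  ? 116.245.252.171  path d0:-→d1:-→d2:-→d3:-→d4:-  best=no-route
  ? 122.121.224.8  path d0:-→d1:-→d2:-→d3:-→d4:-→d5:-→d6:-→d7:-→d8:-→d9:-→d10:-→d11:-→d12:-→d13:-→d14:-→d15:-→d16:H0→d17:-→d18:-→d19:-→d20:-→d21:H2→d22:-  best=H2
  + 122.121.226.80/28 (H2) depth=28
  ? 245.185.197.233  path d0:-→d1:-→d2:-→d3:-→d4:-→d5:-→d6:-→d7:-→d8:-→d9:-→d10:-→d11:-→d12:-→d13:-→d14:-→d15:-→d16:H3→d17:-→d18:-→d19:-→d20:-→d21:-→d22:-→d23:-→d24:-→d25:-→d26:-→d27:-→d28:H1→d29:-→d30:-→d31:-→d32:H4  best=H4
  ? 122.122.32.30  path d0:-→d1:-→d2:-→d3:-→d4:-→d5:-→d6:-→d7:-→d8:-→d9:-→d10:-→d11:-→d12:-→d13:-→d14:-→d15:-→d16:-→d17:-→d18:-→d19:-→d20:H4  best=H4
  ? 245.185.197.224  path d0:-→d1:-→d2:-→d3:-→d4:-→d5:-→d6:-→d7:-→d8:-→d9:-→d10:-→d11:-→d12:-→d13:-→d14:-→d15:-→d16:H3→d17:-→d18:-→d19:-→d20:-→d21:-→d22:-→d23:-→d24:-→d25:-→d26:-→d27:-→d28:H1  best=H1
  + 0.0.0.0/0 (H0) depth=0
  + 122.121.226.0/24 (H4) depth=24
  + 122.112.0.0/12 (H0) depth=12
  ? 122.122.32.112  path d0:H0→d1:-→d2:-→d3:-→d4:-→d5:-→d6:-→d7:-→d8:-→d9:-→d10:-→d11:-→d12:H0→d13:-→d14:-→d15:-→d16:-→d17:-→d18:-→d19:-→d20:H4  best=H4
  ? 122.113.166.239  path d0:H0→d1:-→d2:-→d3:-→d4:-→d5:-→d6:-→d7:-→d8:-→d9:-→d10:-→d11:-→d12:H0  best=H0
  + 122.121.0.0/16 (H0) depth=16
  ? 122.114.164.231  path d0:H0→d1:-→d2:-→d3:-→d4:-→d5:-→d6:-→d7:-→d8:-→d9:-→d10:-→d11:-→d12:H0  best=H0
  ? 122.121.0.122  path d0:H0→d1:-→d2:-→d3:-→d4:-→d5:-→d6:-→d7:-→d8:-→d9:-→d10:-→d11:-→d12:H0→d13:-→d14:-→d15:-→d16:H0  best=H0
  ? 122.122.32.23  path d0:H0→d1:-→d2:-→d3:-→d4:-→d5:-→d6:-→d7:-→d8:-→d9:-→d10:-→d11:-→d12:H0→d13:-→d14:-→d15:-→d16:-→d17:-→d18:-→d19:-→d20:H4  best=H4
  ? 122.121.224.102  path d0:H0→d1:-→d2:-→d3:-→d4:-→d5:-→d6:-→d7:-→d8:-→d9:-→d10:-→d11:-→d12:H0→d13:-→d14:-→d15:-→d16:H0→d17:-→d18:-→d19:-→d20:-→d21:H2→d22:-  best=H2
  + 122.122.0.0/16 (H2) depth=16
  + 245.0.0.0/8 (H4) depth=8
  + 122.121.226.93/32 (H3) depth=32
  ? 245.185.197.224  path d0:H0→d1:-→d2:-→d3:-→d4:-→d5:-→d6:-→d7:-→d8:H4→d9:-→d10:-→d11:-→d12:-→d13:-→d14:-→d15:-→d16:H3→d17:-→d18:-→d19:-→d20:-→d21:-→d22:-→d23:-→d24:-→d25:-→d26:-→d27:-→d28:H1  best=H1
  ? 122.122.0.36  path d0:H0→d1:-→d2:-→d3:-→d4:-→d5:-→d6:-→d7:-→d8:-→d9:-→d10:-→d11:-→d12:H0→d13:-→d14:-→d15:-→d16:H2→d17:-→d18:-  best=H2
  + 122.121.0.0/16 (H4) depth=16

== LOOKUPS ==
["H3","H2","H3","H0","H0","no-route","H2","H4","H4","H1","H4","H0","H0","H0","H4","H2","H1","H2"]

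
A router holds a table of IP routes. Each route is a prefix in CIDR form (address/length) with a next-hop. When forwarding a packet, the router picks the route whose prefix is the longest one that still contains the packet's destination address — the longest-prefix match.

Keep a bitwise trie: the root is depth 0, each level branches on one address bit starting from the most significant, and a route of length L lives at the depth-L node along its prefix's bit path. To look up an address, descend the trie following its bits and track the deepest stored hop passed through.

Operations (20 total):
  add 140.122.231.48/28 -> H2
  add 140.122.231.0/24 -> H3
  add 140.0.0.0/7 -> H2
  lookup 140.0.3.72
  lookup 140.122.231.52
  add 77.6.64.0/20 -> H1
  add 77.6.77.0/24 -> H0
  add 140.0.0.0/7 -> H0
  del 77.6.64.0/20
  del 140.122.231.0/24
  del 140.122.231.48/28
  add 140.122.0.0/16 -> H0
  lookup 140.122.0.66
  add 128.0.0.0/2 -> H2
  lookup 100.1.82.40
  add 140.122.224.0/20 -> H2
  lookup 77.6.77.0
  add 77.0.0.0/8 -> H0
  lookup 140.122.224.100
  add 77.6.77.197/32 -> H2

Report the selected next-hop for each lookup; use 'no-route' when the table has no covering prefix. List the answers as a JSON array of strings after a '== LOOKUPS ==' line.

Trace:
  + 140.122.231.48/28 (H2) depth=28
  + 140.122.231.0/24 (H3) depth=24
  + 140.0.0.0/7 (H2) depth=7
  ? 140.0.3.72  path d0:-→d1:-→d2:-→d3:-→d4:-→d5:-→d6:-→d7:H2→d8:-→d9:-  best=H2
  ? 140.122.231.52  path d0:-→d1:-→d2:-→d3:-→d4:-→d5:-→d6:-→d7:H2→d8:-→d9:-→d10:-→d11:-→d12:-→d13:-→d14:-→d15:-→d16:-→d17:-→d18:-→d19:-→d20:-→d21:-→d22:-→d23:-→d24:H3→d25:-→d26:-→d27:-→d28:H2  best=H2
  + 77.6.64.0/20 (H1) depth=20
  + 77.6.77.0/24 (H0) depth=24
  + 140.0.0.0/7 (H0) depth=7
  - 77.6.64.0/20 clear@20
  - 140.122.231.0/24 clear@24
  - 140.122.231.48/28 clear@28
  + 140.122.0.0/16 (H0) depth=16
  ? 140.122.0.66  path d0:-→d1:-→d2:-→d3:-→d4:-→d5:-→d6:-→d7:H0→d8:-→d9:-→d10:-→d11:-→d12:-→d13:-→d14:-→d15:-→d16:H0  best=H0
  + 128.0.0.0/2 (H2) depth=2
  ? 100.1.82.40  path d0:-→d1:-→d2:-  best=no-route
  + 140.122.224.0/20 (H2) depth=20
  ? 77.6.77.0  path d0:-→d1:-→d2:-→d3:-→d4:-→d5:-→d6:-→d7:-→d8:-→d9:-→d10:-→d11:-→d12:-→d13:-→d14:-→d15:-→d16:-→d17:-→d18:-→d19:-→d20:-→d21:-→d22:-→d23:-→d24:H0  best=H0
  + 77.0.0.0/8 (H0) depth=8
  ? 140.122.224.100  path d0:-→d1:-→d2:H2→d3:-→d4:-→d5:-→d6:-→d7:H0→d8:-→d9:-→d10:-→d11:-→d12:-→d13:-→d14:-→d15:-→d16:H0→d17:-→d18:-→d19:-→d20:H2→d21:-  best=H2
  + 77.6.77.197/32 (H2) depth=32

== LOOKUPS ==
["H2","H2","H0","no-route","H0","H2"]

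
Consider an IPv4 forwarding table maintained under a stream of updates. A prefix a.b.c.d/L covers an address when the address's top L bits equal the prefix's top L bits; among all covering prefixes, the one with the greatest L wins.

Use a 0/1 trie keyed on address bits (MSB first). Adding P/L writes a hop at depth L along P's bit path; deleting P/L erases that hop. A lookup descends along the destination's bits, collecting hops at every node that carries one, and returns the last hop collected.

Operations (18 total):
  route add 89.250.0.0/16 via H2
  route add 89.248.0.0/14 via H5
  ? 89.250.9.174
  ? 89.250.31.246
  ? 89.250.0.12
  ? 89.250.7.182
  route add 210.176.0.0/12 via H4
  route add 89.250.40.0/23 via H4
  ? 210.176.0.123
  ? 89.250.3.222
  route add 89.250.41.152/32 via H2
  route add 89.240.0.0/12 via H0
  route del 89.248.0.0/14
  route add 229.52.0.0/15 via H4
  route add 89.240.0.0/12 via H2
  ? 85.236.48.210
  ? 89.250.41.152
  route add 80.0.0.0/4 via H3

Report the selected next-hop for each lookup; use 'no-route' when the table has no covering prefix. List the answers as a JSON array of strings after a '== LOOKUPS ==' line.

Apply in order:
  + 89.250.0.0/16 (H2) depth=16
  + 89.248.0.0/14 (H5) depth=14
  ? 89.250.9.174  path d0:-→d1:-→d2:-→d3:-→d4:-→d5:-→d6:-→d7:-→d8:-→d9:-→d10:-→d11:-→d12:-→d13:-→d14:H5→d15:-→d16:H2  best=H2
  ? 89.250.31.246  path d0:-→d1:-→d2:-→d3:-→d4:-→d5:-→d6:-→d7:-→d8:-→d9:-→d10:-→d11:-→d12:-→d13:-→d14:H5→d15:-→d16:H2  best=H2
  ? 89.250.0.12  path d0:-→d1:-→d2:-→d3:-→d4:-→d5:-→d6:-→d7:-→d8:-→d9:-→d10:-→d11:-→d12:-→d13:-→d14:H5→d15:-→d16:H2  best=H2
  ? 89.250.7.182  path d0:-→d1:-→d2:-→d3:-→d4:-→d5:-→d6:-→d7:-→d8:-→d9:-→d10:-→d11:-→d12:-→d13:-→d14:H5→d15:-→d16:H2  best=H2
  + 210.176.0.0/12 (H4) depth=12
  + 89.250.40.0/23 (H4) depth=23
  ? 210.176.0.123  path d0:-→d1:-→d2:-→d3:-→d4:-→d5:-→d6:-→d7:-→d8:-→d9:-→d10:-→d11:-→d12:H4  best=H4
  ? 89.250.3.222  path d0:-→d1:-→d2:-→d3:-→d4:-→d5:-→d6:-→d7:-→d8:-→d9:-→d10:-→d11:-→d12:-→d13:-→d14:H5→d15:-→d16:H2→d17:-→d18:-  best=H2
  + 89.250.41.152/32 (H2) depth=32
  + 89.240.0.0/12 (H0) depth=12
  - 89.248.0.0/14 clear@14
  + 229.52.0.0/15 (H4) depth=15
  + 89.240.0.0/12 (H2) depth=12
  ? 85.236.48.210  path d0:-→d1:-→d2:-→d3:-→d4:-  best=no-route
  ? 89.250.41.152  path d0:-→d1:-→d2:-→d3:-→d4:-→d5:-→d6:-→d7:-→d8:-→d9:-→d10:-→d11:-→d12:H2→d13:-→d14:-→d15:-→d16:H2→d17:-→d18:-→d19:-→d20:-→d21:-→d22:-→d23:H4→d24:-→d25:-→d26:-→d27:-→d28:-→d29:-→d30:-→d31:-→d32:H2  best=H2
  + 80.0.0.0/4 (H3) depth=4

== LOOKUPS ==
["H2","H2","H2","H2","H4","H2","no-route","H2"]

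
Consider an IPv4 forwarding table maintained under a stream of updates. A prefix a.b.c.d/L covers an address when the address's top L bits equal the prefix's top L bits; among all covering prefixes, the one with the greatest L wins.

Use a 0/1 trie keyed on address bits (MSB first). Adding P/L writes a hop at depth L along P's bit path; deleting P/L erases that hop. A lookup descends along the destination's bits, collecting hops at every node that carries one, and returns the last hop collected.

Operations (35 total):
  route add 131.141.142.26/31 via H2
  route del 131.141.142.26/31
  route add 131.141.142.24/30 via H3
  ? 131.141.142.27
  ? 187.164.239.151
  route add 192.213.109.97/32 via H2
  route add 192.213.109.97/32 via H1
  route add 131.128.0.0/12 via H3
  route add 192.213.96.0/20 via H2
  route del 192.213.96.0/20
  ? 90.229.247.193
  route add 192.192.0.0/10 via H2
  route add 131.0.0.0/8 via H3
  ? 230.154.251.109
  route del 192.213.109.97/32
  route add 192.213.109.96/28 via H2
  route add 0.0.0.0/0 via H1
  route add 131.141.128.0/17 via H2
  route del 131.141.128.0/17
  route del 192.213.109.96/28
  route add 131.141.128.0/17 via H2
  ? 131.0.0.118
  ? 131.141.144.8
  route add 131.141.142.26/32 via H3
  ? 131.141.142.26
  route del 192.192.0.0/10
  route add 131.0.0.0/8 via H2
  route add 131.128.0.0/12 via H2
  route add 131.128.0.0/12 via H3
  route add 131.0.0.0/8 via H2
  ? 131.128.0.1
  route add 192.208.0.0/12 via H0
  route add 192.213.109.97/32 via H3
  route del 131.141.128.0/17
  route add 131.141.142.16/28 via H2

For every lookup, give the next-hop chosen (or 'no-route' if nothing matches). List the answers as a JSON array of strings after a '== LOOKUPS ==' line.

Process each operation:
  add 131.141.142.26/31 -> H2 at depth 31
  - 131.141.142.26/31 clear@31
  add 131.141.142.24/30 -> H3 at depth 30
  lookup 131.141.142.27: bits 1000001110001101100011100001101 walk d0:-→d1:-→d2:-→d3:-→d4:-→d5:-→d6:-→d7:-→d8:-→d9:-→d10:-→d11:-→d12:-→d13:-→d14:-→d15:-→d16:-→d17:-→d18:-→d19:-→d20:-→d21:-→d22:-→d23:-→d24:-→d25:-→d26:-→d27:-→d28:-→d29:-→d30:H3→d31:- -> H3
  lookup 187.164.239.151: bits 10 walk d0:-→d1:-→d2:- -> no-route
  add 192.213.109.97/32 -> H2 at depth 32
  add 192.213.109.97/32 -> H1 at depth 32
  add 131.128.0.0/12 -> H3 at depth 12
  add 192.213.96.0/20 -> H2 at depth 20
  - 192.213.96.0/20 clear@20
  lookup 90.229.247.193: bits ε walk d0:- -> no-route
  add 192.192.0.0/10 -> H2 at depth 10
  add 131.0.0.0/8 -> H3 at depth 8
  lookup 230.154.251.109: bits 11 walk d0:-→d1:-→d2:- -> no-route
  - 192.213.109.97/32 clear@32
  add 192.213.109.96/28 -> H2 at depth 28
  add 0.0.0.0/0 -> H1 at depth 0
  add 131.141.128.0/17 -> H2 at depth 17
  - 131.141.128.0/17 clear@17
  - 192.213.109.96/28 clear@28
  add 131.141.128.0/17 -> H2 at depth 17
  lookup 131.0.0.118: bits 10000011 walk d0:H1→d1:-→d2:-→d3:-→d4:-→d5:-→d6:-→d7:-→d8:H3 -> H3
  lookup 131.141.144.8: bits 1000001110001101100 walk d0:H1→d1:-→d2:-→d3:-→d4:-→d5:-→d6:-→d7:-→d8:H3→d9:-→d10:-→d11:-→d12:H3→d13:-→d14:-→d15:-→d16:-→d17:H2→d18:-→d19:- -> H2
  add 131.141.142.26/32 -> H3 at depth 32
  lookup 131.141.142.26: bits 10000011100011011000111000011010 walk d0:H1→d1:-→d2:-→d3:-→d4:-→d5:-→d6:-→d7:-→d8:H3→d9:-→d10:-→d11:-→d12:H3→d13:-→d14:-→d15:-→d16:-→d17:H2→d18:-→d19:-→d20:-→d21:-→d22:-→d23:-→d24:-→d25:-→d26:-→d27:-→d28:-→d29:-→d30:H3→d31:-→d32:H3 -> H3
  - 192.192.0.0/10 clear@10
  add 131.0.0.0/8 -> H2 at depth 8
  add 131.128.0.0/12 -> H2 at depth 12
  add 131.128.0.0/12 -> H3 at depth 12
  add 131.0.0.0/8 -> H2 at depth 8
  lookup 131.128.0.1: bits 100000111000 walk d0:H1→d1:-→d2:-→d3:-→d4:-→d5:-→d6:-→d7:-→d8:H2→d9:-→d10:-→d11:-→d12:H3 -> H3
  add 192.208.0.0/12 -> H0 at depth 12
  add 192.213.109.97/32 -> H3 at depth 32
  - 131.141.128.0/17 clear@17
  add 131.141.142.16/28 -> H2 at depth 28

== LOOKUPS ==
["H3","no-route","no-route","no-route","H3","H2","H3","H3"]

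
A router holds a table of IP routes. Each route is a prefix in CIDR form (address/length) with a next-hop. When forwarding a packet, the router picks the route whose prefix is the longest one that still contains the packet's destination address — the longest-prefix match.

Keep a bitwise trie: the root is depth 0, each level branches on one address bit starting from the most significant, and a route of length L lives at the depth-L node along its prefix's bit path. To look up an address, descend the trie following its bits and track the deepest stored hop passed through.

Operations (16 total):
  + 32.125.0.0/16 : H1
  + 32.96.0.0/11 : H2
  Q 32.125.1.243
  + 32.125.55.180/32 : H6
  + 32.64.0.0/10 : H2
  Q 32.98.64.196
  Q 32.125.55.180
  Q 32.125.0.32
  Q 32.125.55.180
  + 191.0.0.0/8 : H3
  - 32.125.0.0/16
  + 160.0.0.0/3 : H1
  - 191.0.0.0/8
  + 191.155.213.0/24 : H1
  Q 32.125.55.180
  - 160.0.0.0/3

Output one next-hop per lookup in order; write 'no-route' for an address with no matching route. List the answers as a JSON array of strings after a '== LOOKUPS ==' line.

Process each operation:
  add 32.125.0.0/16 -> H1 at depth 16
  add 32.96.0.0/11 -> H2 at depth 11
  lookup 32.125.1.243: bits 0010000001111101 walk d0:-→d1:-→d2:-→d3:-→d4:-→d5:-→d6:-→d7:-→d8:-→d9:-→d10:-→d11:H2→d12:-→d13:-→d14:-→d15:-→d16:H1 -> H1
  add 32.125.55.180/32 -> H6 at depth 32
  add 32.64.0.0/10 -> H2 at depth 10
  lookup 32.98.64.196: bits 00100000011 walk d0:-→d1:-→d2:-→d3:-→d4:-→d5:-→d6:-→d7:-→d8:-→d9:-→d10:H2→d11:H2 -> H2
  lookup 32.125.55.180: bits 00100000011111010011011110110100 walk d0:-→d1:-→d2:-→d3:-→d4:-→d5:-→d6:-→d7:-→d8:-→d9:-→d10:H2→d11:H2→d12:-→d13:-→d14:-→d15:-→d16:H1→d17:-→d18:-→d19:-→d20:-→d21:-→d22:-→d23:-→d24:-→d25:-→d26:-→d27:-→d28:-→d29:-→d30:-→d31:-→d32:H6 -> H6
  lookup 32.125.0.32: bits 001000000111110100 walk d0:-→d1:-→d2:-→d3:-→d4:-→d5:-→d6:-→d7:-→d8:-→d9:-→d10:H2→d11:H2→d12:-→d13:-→d14:-→d15:-→d16:H1→d17:-→d18:- -> H1
  lookup 32.125.55.180: bits 00100000011111010011011110110100 walk d0:-→d1:-→d2:-→d3:-→d4:-→d5:-→d6:-→d7:-→d8:-→d9:-→d10:H2→d11:H2→d12:-→d13:-→d14:-→d15:-→d16:H1→d17:-→d18:-→d19:-→d20:-→d21:-→d22:-→d23:-→d24:-→d25:-→d26:-→d27:-→d28:-→d29:-→d30:-→d31:-→d32:H6 -> H6
  add 191.0.0.0/8 -> H3 at depth 8
  - 32.125.0.0/16 clear@16
  add 160.0.0.0/3 -> H1 at depth 3
  - 191.0.0.0/8 clear@8
  add 191.155.213.0/24 -> H1 at depth 24
  lookup 32.125.55.180: bits 00100000011111010011011110110100 walk d0:-→d1:-→d2:-→d3:-→d4:-→d5:-→d6:-→d7:-→d8:-→d9:-→d10:H2→d11:H2→d12:-→d13:-→d14:-→d15:-→d16:-→d17:-→d18:-→d19:-→d20:-→d21:-→d22:-→d23:-→d24:-→d25:-→d26:-→d27:-→d28:-→d29:-→d30:-→d31:-→d32:H6 -> H6
  - 160.0.0.0/3 clear@3

== LOOKUPS ==
["H1","H2","H6","H1","H6","H6"]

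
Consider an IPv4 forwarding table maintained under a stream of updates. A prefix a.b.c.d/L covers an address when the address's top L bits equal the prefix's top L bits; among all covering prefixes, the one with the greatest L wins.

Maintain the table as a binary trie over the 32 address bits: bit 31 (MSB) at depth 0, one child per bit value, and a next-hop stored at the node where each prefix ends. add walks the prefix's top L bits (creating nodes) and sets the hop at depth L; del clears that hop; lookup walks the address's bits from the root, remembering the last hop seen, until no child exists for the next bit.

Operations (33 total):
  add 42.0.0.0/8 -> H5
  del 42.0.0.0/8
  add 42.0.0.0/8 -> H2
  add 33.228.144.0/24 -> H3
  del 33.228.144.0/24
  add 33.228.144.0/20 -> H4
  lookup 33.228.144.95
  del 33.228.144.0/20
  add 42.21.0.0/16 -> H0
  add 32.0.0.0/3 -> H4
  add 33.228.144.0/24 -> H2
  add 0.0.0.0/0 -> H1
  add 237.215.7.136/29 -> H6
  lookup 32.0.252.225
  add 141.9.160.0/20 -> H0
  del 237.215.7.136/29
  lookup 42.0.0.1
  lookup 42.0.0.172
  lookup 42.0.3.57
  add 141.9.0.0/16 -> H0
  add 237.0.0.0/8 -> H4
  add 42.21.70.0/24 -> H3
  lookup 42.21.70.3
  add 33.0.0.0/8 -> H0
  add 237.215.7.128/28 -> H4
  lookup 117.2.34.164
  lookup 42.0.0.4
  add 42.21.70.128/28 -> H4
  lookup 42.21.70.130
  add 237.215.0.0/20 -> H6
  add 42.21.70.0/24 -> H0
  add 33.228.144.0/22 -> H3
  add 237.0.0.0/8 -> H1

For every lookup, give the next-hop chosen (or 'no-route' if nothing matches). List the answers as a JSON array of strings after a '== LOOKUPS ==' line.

Process each operation:
  + 42.0.0.0/8 (H5) depth=8
  - 42.0.0.0/8 clear@8
  + 42.0.0.0/8 (H2) depth=8
  + 33.228.144.0/24 (H3) depth=24
  - 33.228.144.0/24 clear@24
  + 33.228.144.0/20 (H4) depth=20
  Q 33.228.144.95: descend 001000011110010010010000 ; hops seen [H4] ; pick H4
  - 33.228.144.0/20 clear@20
  + 42.21.0.0/16 (H0) depth=16
  + 32.0.0.0/3 (H4) depth=3
  + 33.228.144.0/24 (H2) depth=24
  + 0.0.0.0/0 (H1) depth=0
  + 237.215.7.136/29 (H6) depth=29
  Q 32.0.252.225: descend 0010000 ; hops seen [H1,H4] ; pick H4
  + 141.9.160.0/20 (H0) depth=20
  - 237.215.7.136/29 clear@29
  Q 42.0.0.1: descend 00101010000 ; hops seen [H1,H4,H2] ; pick H2
  Q 42.0.0.172: descend 00101010000 ; hops seen [H1,H4,H2] ; pick H2
  Q 42.0.3.57: descend 00101010000 ; hops seen [H1,H4,H2] ; pick H2
  + 141.9.0.0/16 (H0) depth=16
  + 237.0.0.0/8 (H4) depth=8
  + 42.21.70.0/24 (H3) depth=24
  Q 42.21.70.3: descend 001010100001010101000110 ; hops seen [H1,H4,H2,H0,H3] ; pick H3
  + 33.0.0.0/8 (H0) depth=8
  + 237.215.7.128/28 (H4) depth=28
  Q 117.2.34.164: descend 0 ; hops seen [H1] ; pick H1
  Q 42.0.0.4: descend 00101010000 ; hops seen [H1,H4,H2] ; pick H2
  + 42.21.70.128/28 (H4) depth=28
  Q 42.21.70.130: descend 0010101000010101010001101000 ; hops seen [H1,H4,H2,H0,H3,H4] ; pick H4
  + 237.215.0.0/20 (H6) depth=20
  + 42.21.70.0/24 (H0) depth=24
  + 33.228.144.0/22 (H3) depth=22
  + 237.0.0.0/8 (H1) depth=8

== LOOKUPS ==
["H4","H4","H2","H2","H2","H3","H1","H2","H4"]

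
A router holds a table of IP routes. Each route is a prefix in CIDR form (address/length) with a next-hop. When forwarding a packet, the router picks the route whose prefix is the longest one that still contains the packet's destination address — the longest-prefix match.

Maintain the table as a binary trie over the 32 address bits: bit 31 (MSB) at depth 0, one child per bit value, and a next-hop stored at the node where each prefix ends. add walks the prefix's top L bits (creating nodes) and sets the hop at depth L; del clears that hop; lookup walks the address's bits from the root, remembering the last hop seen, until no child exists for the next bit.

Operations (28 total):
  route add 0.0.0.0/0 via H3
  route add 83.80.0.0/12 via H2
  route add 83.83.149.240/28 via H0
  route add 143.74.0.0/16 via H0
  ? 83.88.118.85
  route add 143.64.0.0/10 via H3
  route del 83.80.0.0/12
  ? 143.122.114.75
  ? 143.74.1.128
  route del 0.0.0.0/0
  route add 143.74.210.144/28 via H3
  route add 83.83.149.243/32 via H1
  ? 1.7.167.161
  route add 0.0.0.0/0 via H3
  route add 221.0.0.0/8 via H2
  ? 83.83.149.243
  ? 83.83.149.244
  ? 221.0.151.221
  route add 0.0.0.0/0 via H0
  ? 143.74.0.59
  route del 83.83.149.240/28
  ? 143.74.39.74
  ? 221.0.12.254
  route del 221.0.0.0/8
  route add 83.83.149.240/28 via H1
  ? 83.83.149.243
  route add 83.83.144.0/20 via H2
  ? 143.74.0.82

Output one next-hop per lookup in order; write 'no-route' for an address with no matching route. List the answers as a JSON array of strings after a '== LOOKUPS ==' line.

Apply in order:
  add 0.0.0.0/0 -> H3 at depth 0
  add 83.80.0.0/12 -> H2 at depth 12
  add 83.83.149.240/28 -> H0 at depth 28
  add 143.74.0.0/16 -> H0 at depth 16
  Q 83.88.118.85: descend 010100110101 ; hops seen [H3,H2] ; pick H2
  add 143.64.0.0/10 -> H3 at depth 10
  del 83.80.0.0/12 (clear depth 12)
  Q 143.122.114.75: descend 1000111101 ; hops seen [H3,H3] ; pick H3
  Q 143.74.1.128: descend 1000111101001010 ; hops seen [H3,H3,H0] ; pick H0
  del 0.0.0.0/0 (clear depth 0)
  add 143.74.210.144/28 -> H3 at depth 28
  add 83.83.149.243/32 -> H1 at depth 32
  Q 1.7.167.161: descend 0 ; hops seen [∅] ; pick no-route
  add 0.0.0.0/0 -> H3 at depth 0
  add 221.0.0.0/8 -> H2 at depth 8
  Q 83.83.149.243: descend 01010011010100111001010111110011 ; hops seen [H3,H0,H1] ; pick H1
  Q 83.83.149.244: descend 01010011010100111001010111110 ; hops seen [H3,H0] ; pick H0
  Q 221.0.151.221: descend 11011101 ; hops seen [H3,H2] ; pick H2
  add 0.0.0.0/0 -> H0 at depth 0
  Q 143.74.0.59: descend 1000111101001010 ; hops seen [H0,H3,H0] ; pick H0
  del 83.83.149.240/28 (clear depth 28)
  Q 143.74.39.74: descend 1000111101001010 ; hops seen [H0,H3,H0] ; pick H0
  Q 221.0.12.254: descend 11011101 ; hops seen [H0,H2] ; pick H2
  del 221.0.0.0/8 (clear depth 8)
  add 83.83.149.240/28 -> H1 at depth 28
  Q 83.83.149.243: descend 01010011010100111001010111110011 ; hops seen [H0,H1,H1] ; pick H1
  add 83.83.144.0/20 -> H2 at depth 20
  Q 143.74.0.82: descend 1000111101001010 ; hops seen [H0,H3,H0] ; pick H0

== LOOKUPS ==
["H2","H3","H0","no-route","H1","H0","H2","H0","H0","H2","H1","H0"]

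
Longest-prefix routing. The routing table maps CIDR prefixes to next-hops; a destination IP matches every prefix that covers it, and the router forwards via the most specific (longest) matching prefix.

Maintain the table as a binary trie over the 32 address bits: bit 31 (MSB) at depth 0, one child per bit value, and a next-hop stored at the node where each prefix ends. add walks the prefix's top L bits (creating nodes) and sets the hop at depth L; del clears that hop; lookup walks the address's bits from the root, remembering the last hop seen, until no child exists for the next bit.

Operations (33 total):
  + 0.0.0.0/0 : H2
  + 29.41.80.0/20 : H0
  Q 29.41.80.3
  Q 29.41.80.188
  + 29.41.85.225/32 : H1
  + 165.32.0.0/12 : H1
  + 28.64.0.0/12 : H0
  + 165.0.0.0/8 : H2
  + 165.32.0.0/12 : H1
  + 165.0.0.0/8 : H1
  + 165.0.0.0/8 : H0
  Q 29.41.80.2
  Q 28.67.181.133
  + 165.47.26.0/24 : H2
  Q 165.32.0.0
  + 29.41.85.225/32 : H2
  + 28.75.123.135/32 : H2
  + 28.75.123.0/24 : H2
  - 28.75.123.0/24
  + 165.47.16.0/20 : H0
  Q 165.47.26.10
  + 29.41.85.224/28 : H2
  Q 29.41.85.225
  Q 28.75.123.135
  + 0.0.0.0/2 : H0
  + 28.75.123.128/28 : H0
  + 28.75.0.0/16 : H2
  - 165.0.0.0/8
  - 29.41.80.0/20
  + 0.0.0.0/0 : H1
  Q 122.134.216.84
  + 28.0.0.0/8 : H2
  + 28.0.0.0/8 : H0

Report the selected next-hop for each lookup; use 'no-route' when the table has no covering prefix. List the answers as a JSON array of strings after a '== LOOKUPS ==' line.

Process each operation:
  add 0.0.0.0/0 -> H2 at depth 0
  add 29.41.80.0/20 -> H0 at depth 20
  lookup 29.41.80.3: bits 00011101001010010101 walk d0:H2→d1:-→d2:-→d3:-→d4:-→d5:-→d6:-→d7:-→d8:-→d9:-→d10:-→d11:-→d12:-→d13:-→d14:-→d15:-→d16:-→d17:-→d18:-→d19:-→d20:H0 -> H0
  lookup 29.41.80.188: bits 00011101001010010101 walk d0:H2→d1:-→d2:-→d3:-→d4:-→d5:-→d6:-→d7:-→d8:-→d9:-→d10:-→d11:-→d12:-→d13:-→d14:-→d15:-→d16:-→d17:-→d18:-→d19:-→d20:H0 -> H0
  add 29.41.85.225/32 -> H1 at depth 32
  add 165.32.0.0/12 -> H1 at depth 12
  add 28.64.0.0/12 -> H0 at depth 12
  add 165.0.0.0/8 -> H2 at depth 8
  add 165.32.0.0/12 -> H1 at depth 12
  add 165.0.0.0/8 -> H1 at depth 8
  add 165.0.0.0/8 -> H0 at depth 8
  lookup 29.41.80.2: bits 000111010010100101010 walk d0:H2→d1:-→d2:-→d3:-→d4:-→d5:-→d6:-→d7:-→d8:-→d9:-→d10:-→d11:-→d12:-→d13:-→d14:-→d15:-→d16:-→d17:-→d18:-→d19:-→d20:H0→d21:- -> H0
  lookup 28.67.181.133: bits 000111000100 walk d0:H2→d1:-→d2:-→d3:-→d4:-→d5:-→d6:-→d7:-→d8:-→d9:-→d10:-→d11:-→d12:H0 -> H0
  add 165.47.26.0/24 -> H2 at depth 24
  lookup 165.32.0.0: bits 101001010010 walk d0:H2→d1:-→d2:-→d3:-→d4:-→d5:-→d6:-→d7:-→d8:H0→d9:-→d10:-→d11:-→d12:H1 -> H1
  add 29.41.85.225/32 -> H2 at depth 32
  add 28.75.123.135/32 -> H2 at depth 32
  add 28.75.123.0/24 -> H2 at depth 24
  del 28.75.123.0/24 (clear depth 24)
  add 165.47.16.0/20 -> H0 at depth 20
  lookup 165.47.26.10: bits 101001010010111100011010 walk d0:H2→d1:-→d2:-→d3:-→d4:-→d5:-→d6:-→d7:-→d8:H0→d9:-→d10:-→d11:-→d12:H1→d13:-→d14:-→d15:-→d16:-→d17:-→d18:-→d19:-→d20:H0→d21:-→d22:-→d23:-→d24:H2 -> H2
  add 29.41.85.224/28 -> H2 at depth 28
  lookup 29.41.85.225: bits 00011101001010010101010111100001 walk d0:H2→d1:-→d2:-→d3:-→d4:-→d5:-→d6:-→d7:-→d8:-→d9:-→d10:-→d11:-→d12:-→d13:-→d14:-→d15:-→d16:-→d17:-→d18:-→d19:-→d20:H0→d21:-→d22:-→d23:-→d24:-→d25:-→d26:-→d27:-→d28:H2→d29:-→d30:-→d31:-→d32:H2 -> H2
  lookup 28.75.123.135: bits 00011100010010110111101110000111 walk d0:H2→d1:-→d2:-→d3:-→d4:-→d5:-→d6:-→d7:-→d8:-→d9:-→d10:-→d11:-→d12:H0→d13:-→d14:-→d15:-→d16:-→d17:-→d18:-→d19:-→d20:-→d21:-→d22:-→d23:-→d24:-→d25:-→d26:-→d27:-→d28:-→d29:-→d30:-→d31:-→d32:H2 -> H2
  add 0.0.0.0/2 -> H0 at depth 2
  add 28.75.123.128/28 -> H0 at depth 28
  add 28.75.0.0/16 -> H2 at depth 16
  del 165.0.0.0/8 (clear depth 8)
  del 29.41.80.0/20 (clear depth 20)
  add 0.0.0.0/0 -> H1 at depth 0
  lookup 122.134.216.84: bits 0 walk d0:H1→d1:- -> H1
  add 28.0.0.0/8 -> H2 at depth 8
  add 28.0.0.0/8 -> H0 at depth 8

== LOOKUPS ==
["H0","H0","H0","H0","H1","H2","H2","H2","H1"]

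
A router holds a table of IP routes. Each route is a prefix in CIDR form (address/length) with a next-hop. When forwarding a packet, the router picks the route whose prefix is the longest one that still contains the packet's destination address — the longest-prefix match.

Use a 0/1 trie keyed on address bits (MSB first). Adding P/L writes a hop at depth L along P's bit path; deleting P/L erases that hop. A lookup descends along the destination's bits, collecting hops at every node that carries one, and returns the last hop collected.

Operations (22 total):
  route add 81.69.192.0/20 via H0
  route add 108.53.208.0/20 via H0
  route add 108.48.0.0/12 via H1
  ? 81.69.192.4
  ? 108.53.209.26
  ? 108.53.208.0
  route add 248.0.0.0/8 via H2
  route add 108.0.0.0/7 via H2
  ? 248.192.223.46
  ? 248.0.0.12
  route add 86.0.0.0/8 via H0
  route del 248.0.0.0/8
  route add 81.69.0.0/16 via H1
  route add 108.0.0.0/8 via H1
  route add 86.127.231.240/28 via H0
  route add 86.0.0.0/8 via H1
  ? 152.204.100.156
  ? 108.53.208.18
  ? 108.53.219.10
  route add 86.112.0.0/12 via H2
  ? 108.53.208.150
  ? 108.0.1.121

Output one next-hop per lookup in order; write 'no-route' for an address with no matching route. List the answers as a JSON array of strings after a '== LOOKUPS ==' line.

Process each operation:
  add 81.69.192.0/20 -> H0 at depth 20
  add 108.53.208.0/20 -> H0 at depth 20
  add 108.48.0.0/12 -> H1 at depth 12
  lookup 81.69.192.4: bits 01010001010001011100 walk d0:-→d1:-→d2:-→d3:-→d4:-→d5:-→d6:-→d7:-→d8:-→d9:-→d10:-→d11:-→d12:-→d13:-→d14:-→d15:-→d16:-→d17:-→d18:-→d19:-→d20:H0 -> H0
  lookup 108.53.209.26: bits 01101100001101011101 walk d0:-→d1:-→d2:-→d3:-→d4:-→d5:-→d6:-→d7:-→d8:-→d9:-→d10:-→d11:-→d12:H1→d13:-→d14:-→d15:-→d16:-→d17:-→d18:-→d19:-→d20:H0 -> H0
  lookup 108.53.208.0: bits 01101100001101011101 walk d0:-→d1:-→d2:-→d3:-→d4:-→d5:-→d6:-→d7:-→d8:-→d9:-→d10:-→d11:-→d12:H1→d13:-→d14:-→d15:-→d16:-→d17:-→d18:-→d19:-→d20:H0 -> H0
  add 248.0.0.0/8 -> H2 at depth 8
  add 108.0.0.0/7 -> H2 at depth 7
  lookup 248.192.223.46: bits 11111000 walk d0:-→d1:-→d2:-→d3:-→d4:-→d5:-→d6:-→d7:-→d8:H2 -> H2
  lookup 248.0.0.12: bits 11111000 walk d0:-→d1:-→d2:-→d3:-→d4:-→d5:-→d6:-→d7:-→d8:H2 -> H2
  add 86.0.0.0/8 -> H0 at depth 8
  del 248.0.0.0/8 (clear depth 8)
  add 81.69.0.0/16 -> H1 at depth 16
  add 108.0.0.0/8 -> H1 at depth 8
  add 86.127.231.240/28 -> H0 at depth 28
  add 86.0.0.0/8 -> H1 at depth 8
  lookup 152.204.100.156: bits 1 walk d0:-→d1:- -> no-route
  lookup 108.53.208.18: bits 01101100001101011101 walk d0:-→d1:-→d2:-→d3:-→d4:-→d5:-→d6:-→d7:H2→d8:H1→d9:-→d10:-→d11:-→d12:H1→d13:-→d14:-→d15:-→d16:-→d17:-→d18:-→d19:-→d20:H0 -> H0
  lookup 108.53.219.10: bits 01101100001101011101 walk d0:-→d1:-→d2:-→d3:-→d4:-→d5:-→d6:-→d7:H2→d8:H1→d9:-→d10:-→d11:-→d12:H1→d13:-→d14:-→d15:-→d16:-→d17:-→d18:-→d19:-→d20:H0 -> H0
  add 86.112.0.0/12 -> H2 at depth 12
  lookup 108.53.208.150: bits 01101100001101011101 walk d0:-→d1:-→d2:-→d3:-→d4:-→d5:-→d6:-→d7:H2→d8:H1→d9:-→d10:-→d11:-→d12:H1→d13:-→d14:-→d15:-→d16:-→d17:-→d18:-→d19:-→d20:H0 -> H0
  lookup 108.0.1.121: bits 0110110000 walk d0:-→d1:-→d2:-→d3:-→d4:-→d5:-→d6:-→d7:H2→d8:H1→d9:-→d10:- -> H1

== LOOKUPS ==
["H0","H0","H0","H2","H2","no-route","H0","H0","H0","H1"]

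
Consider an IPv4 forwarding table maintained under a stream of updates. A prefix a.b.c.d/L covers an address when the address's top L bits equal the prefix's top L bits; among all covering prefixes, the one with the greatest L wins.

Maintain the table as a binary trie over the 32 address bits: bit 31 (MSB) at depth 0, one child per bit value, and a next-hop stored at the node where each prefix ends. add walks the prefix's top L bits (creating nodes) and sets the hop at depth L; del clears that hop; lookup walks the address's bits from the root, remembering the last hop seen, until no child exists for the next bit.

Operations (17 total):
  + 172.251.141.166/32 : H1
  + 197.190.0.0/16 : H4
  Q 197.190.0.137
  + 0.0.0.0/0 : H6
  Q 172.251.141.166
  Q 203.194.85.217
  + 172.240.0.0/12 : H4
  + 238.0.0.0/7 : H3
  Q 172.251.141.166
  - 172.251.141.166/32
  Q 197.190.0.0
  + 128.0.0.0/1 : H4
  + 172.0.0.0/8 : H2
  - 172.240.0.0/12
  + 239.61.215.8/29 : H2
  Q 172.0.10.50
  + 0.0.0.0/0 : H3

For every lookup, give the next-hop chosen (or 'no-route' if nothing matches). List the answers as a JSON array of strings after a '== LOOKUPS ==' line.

Trace:
  add 172.251.141.166/32 -> H1 at depth 32
  add 197.190.0.0/16 -> H4 at depth 16
  Q 197.190.0.137: descend 1100010110111110 ; hops seen [H4] ; pick H4
  add 0.0.0.0/0 -> H6 at depth 0
  Q 172.251.141.166: descend 10101100111110111000110110100110 ; hops seen [H6,H1] ; pick H1
  Q 203.194.85.217: descend 1100 ; hops seen [H6] ; pick H6
  add 172.240.0.0/12 -> H4 at depth 12
  add 238.0.0.0/7 -> H3 at depth 7
  Q 172.251.141.166: descend 10101100111110111000110110100110 ; hops seen [H6,H4,H1] ; pick H1
  del 172.251.141.166/32 (clear depth 32)
  Q 197.190.0.0: descend 1100010110111110 ; hops seen [H6,H4] ; pick H4
  add 128.0.0.0/1 -> H4 at depth 1
  add 172.0.0.0/8 -> H2 at depth 8
  del 172.240.0.0/12 (clear depth 12)
  add 239.61.215.8/29 -> H2 at depth 29
  Q 172.0.10.50: descend 10101100 ; hops seen [H6,H4,H2] ; pick H2
  add 0.0.0.0/0 -> H3 at depth 0

== LOOKUPS ==
["H4","H1","H6","H1","H4","H2"]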